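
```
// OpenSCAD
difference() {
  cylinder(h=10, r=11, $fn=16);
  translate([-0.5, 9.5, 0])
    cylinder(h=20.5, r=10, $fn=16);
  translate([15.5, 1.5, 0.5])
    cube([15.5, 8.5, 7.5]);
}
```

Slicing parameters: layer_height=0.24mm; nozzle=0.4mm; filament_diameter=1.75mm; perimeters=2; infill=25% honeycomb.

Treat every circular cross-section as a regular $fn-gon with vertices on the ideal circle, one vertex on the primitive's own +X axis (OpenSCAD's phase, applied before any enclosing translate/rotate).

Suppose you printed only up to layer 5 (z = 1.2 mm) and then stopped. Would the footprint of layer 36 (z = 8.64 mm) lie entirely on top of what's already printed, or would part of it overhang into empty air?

entirely on top

Compare the two slices. At z = 1.2: the r=11 cylinder gives a regular 16-gon of circumradius 11 (constant along its height) (area = (16/2)·11.000²·sin(360°/16) = 370.44 mm²); the r=10 cylinder at (-0.5, 9.5) contributes a regular 16-gon of circumradius 10 (area = (16/2)·10.000²·sin(360°/16) = 306.15 mm²); the cube at (15.5, 1.5) (footprint 15.5×8.5) is included at this height (area 131.75 mm²); Taking the first minus the rest: starting from the r=11 cylinder (370.44 mm²), the r=10 cylinder at (-0.5, 9.5) partially overlaps it — only the 147.04 mm² overlap (of its 306.15 mm²) is removed, clipping the outline; the 15.5×8.5 cube at (15.5, 1.5) misses the remaining region (no effect) — area = 223.40 mm². At z = 8.64: the r=11 cylinder gives a regular 16-gon of circumradius 11 (constant along its height) (area = (16/2)·11.000²·sin(360°/16) = 370.44 mm²); the cylinder at (-0.5, 9.5): section is a regular 16-gon, circumradius r=10 (area = (16/2)·10.000²·sin(360°/16) = 306.15 mm²); the cube at (15.5, 1.5) is absent (z outside [0.5, 8]); Subtracting the remaining from the first: starting from the r=11 cylinder (370.44 mm²), the r=10 cylinder at (-0.5, 9.5) partially overlaps it — only the 147.04 mm² overlap (of its 306.15 mm²) is removed, clipping the outline — area = 223.40 mm². Checking containment: the cross-section at z = 8.64 is a subset of the cross-section at z = 1.2.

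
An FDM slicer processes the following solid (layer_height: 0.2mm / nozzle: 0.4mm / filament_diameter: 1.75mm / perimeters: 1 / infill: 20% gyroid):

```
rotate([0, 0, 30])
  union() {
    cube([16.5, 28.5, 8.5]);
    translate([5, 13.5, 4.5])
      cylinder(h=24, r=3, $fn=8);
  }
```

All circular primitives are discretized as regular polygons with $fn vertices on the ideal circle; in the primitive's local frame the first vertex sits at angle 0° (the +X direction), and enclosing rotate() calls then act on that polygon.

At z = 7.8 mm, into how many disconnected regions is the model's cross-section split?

1

At z = 7.8 mm: the 16.5×28.5 cube contributes its full rectangle; the r=3 cylinder at (5, 13.5) gives a regular 8-gon of circumradius 3 (constant along its height); Taking the union: the r=3 cylinder at (5, 13.5) lies entirely inside the 16.5×28.5 cube, so the union is just the 16.5×28.5 cube — 1 connected region; (rotated 30° about Z; rotation is an isometry so areas/perimeters/island counts are preserved). The result has 1 disconnected region.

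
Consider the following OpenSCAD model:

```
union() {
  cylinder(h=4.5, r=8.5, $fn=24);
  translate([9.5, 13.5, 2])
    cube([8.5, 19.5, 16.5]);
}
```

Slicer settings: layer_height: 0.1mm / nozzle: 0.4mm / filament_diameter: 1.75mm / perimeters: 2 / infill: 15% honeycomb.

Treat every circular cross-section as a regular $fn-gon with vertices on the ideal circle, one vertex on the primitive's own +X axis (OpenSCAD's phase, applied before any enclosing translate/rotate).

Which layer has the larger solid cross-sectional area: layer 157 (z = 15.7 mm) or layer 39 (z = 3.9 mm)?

Layer 157 (z = 15.7): the cylinder does not reach this height (z outside [0, 4.5]); the cube at (9.5, 13.5) is present — its section is the full 8.5×19.5 rectangle (area 165.75 mm²); Combining (union): only the 8.5×19.5 cube at (9.5, 13.5) is present, so the union is just that shape — area = 165.75 mm². So its area = 165.75 mm². Layer 39 (z = 3.9): the r=8.5 cylinder gives a regular 24-gon of circumradius 8.5 (constant along its height) (area = (24/2)·8.500²·sin(360°/24) = 224.40 mm²); the cube at (9.5, 13.5) is present — its section is the full 8.5×19.5 rectangle (area 165.75 mm²); Merging all regions: the 2 present regions are separate (no shared area or edge), so areas and boundary lengths simply add and each stays a separate island — area = 390.15 mm². So its area = 390.15 mm². Layer 39 is larger (390.15 vs 165.75 mm²).

layer 39 (z = 3.9 mm)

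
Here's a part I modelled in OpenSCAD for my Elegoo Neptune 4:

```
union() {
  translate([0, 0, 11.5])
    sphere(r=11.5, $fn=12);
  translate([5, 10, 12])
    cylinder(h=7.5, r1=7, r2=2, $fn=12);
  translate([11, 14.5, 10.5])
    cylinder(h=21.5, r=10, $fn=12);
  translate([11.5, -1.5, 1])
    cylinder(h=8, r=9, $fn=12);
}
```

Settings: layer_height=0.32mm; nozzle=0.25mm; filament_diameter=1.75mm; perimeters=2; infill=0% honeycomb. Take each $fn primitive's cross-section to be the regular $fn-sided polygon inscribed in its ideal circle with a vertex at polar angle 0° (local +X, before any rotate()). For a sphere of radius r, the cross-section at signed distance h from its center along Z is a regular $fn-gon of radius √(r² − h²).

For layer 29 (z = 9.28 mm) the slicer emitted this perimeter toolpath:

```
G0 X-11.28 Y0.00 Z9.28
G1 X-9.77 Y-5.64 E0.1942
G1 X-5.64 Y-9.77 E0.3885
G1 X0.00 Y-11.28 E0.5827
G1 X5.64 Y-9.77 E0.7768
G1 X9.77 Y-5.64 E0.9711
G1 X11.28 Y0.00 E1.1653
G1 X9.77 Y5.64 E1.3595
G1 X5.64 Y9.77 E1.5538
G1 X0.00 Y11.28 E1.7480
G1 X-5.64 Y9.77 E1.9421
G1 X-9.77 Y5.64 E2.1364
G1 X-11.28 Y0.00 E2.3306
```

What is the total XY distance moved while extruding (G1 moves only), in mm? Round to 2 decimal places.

70.07 mm

Sum the Euclidean lengths of each G1 segment: total = 70.07 mm.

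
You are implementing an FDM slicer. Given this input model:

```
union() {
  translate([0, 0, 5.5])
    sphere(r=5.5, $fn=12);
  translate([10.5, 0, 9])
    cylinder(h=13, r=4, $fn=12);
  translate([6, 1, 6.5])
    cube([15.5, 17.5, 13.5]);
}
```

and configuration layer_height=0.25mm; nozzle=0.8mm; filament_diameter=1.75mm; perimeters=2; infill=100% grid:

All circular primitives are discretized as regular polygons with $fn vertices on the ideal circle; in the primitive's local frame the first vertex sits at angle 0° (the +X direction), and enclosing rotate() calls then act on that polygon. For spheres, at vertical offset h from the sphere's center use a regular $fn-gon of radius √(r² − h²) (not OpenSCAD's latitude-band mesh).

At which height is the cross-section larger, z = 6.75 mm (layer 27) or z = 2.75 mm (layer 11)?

Layer 27 (z = 6.75): the r=5.5 sphere slices to a regular 12-gon of circumradius 5.356 (√(r²−h²) with h=1.25 from center) (area = (12/2)·5.356²·sin(360°/12) = 86.06 mm²); the cylinder at (10.5, 0) does not reach this height (z outside [9, 22]); the cube at (6, 1) is present — its section is the full 15.5×17.5 rectangle (area 271.25 mm²); Taking the union: the 2 present regions are separate (no shared area or edge), so areas and boundary lengths simply add and each stays a separate island — area = 357.31 mm². So its area = 357.31 mm². Layer 11 (z = 2.75): the r=5.5 sphere contributes a regular 12-gon of circumradius √(5.5²−2.75²) = 4.763 (area = (12/2)·4.763²·sin(360°/12) = 68.06 mm²); the cylinder at (10.5, 0) is absent (z outside [9, 22]); the cube at (6, 1) does not reach this height (z outside [6.5, 20]); Combining (union): only the r=5.5 sphere is present, so the union is just that shape — area = 68.06 mm². So its area = 68.06 mm². Layer 27 is larger (357.31 vs 68.06 mm²).

layer 27 (z = 6.75 mm)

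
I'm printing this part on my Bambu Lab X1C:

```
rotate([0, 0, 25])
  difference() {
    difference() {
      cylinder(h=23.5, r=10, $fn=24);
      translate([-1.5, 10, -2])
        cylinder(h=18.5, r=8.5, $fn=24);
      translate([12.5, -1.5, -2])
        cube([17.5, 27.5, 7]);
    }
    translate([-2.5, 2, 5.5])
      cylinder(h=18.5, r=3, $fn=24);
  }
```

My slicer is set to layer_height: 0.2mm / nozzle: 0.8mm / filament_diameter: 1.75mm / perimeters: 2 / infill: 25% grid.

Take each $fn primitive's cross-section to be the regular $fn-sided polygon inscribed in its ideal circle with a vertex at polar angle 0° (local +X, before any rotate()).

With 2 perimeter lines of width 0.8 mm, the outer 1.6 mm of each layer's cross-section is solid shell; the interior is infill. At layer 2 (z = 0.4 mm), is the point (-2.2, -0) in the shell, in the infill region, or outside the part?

At z = 0.4 mm: the r=10 cylinder contributes a regular 24-gon of circumradius 10; the r=8.5 cylinder at (-1.5, 10) gives a regular 24-gon of circumradius 8.5 (constant along its height); the cube at (12.5, -1.5) (footprint 17.5×27.5) is included at this height; After the difference (first − rest): starting from the r=10 cylinder, the r=8.5 cylinder at (-1.5, 10) partially overlaps it — only the 88.95 mm² overlap (of its 224.40 mm²) is removed, clipping the outline; the 17.5×27.5 cube at (12.5, -1.5) misses the remaining region (no effect) — 1 connected region; the cylinder at (-2.5, 2) is absent (z outside [5.5, 24]); Subtracting the remaining from the first: none of the subtracted shapes is present at this height, so that combined region is unchanged — 1 connected region; (whole slice rotated 25° about Z — lengths, areas and connectivity unchanged). Overall, the cross-section is a single solid region. Undo the 25° rotation: the query point maps to (-1.994, 0.930) in the un-rotated model frame. The nearest boundary edge runs (-3.70, 1.79)→(-1.50, 1.50); distance from the point to it = 0.63 mm. The point is inside the cross-section, 0.63 mm from the nearest boundary — within the 1.6 mm shell band (2 × 0.8).

shell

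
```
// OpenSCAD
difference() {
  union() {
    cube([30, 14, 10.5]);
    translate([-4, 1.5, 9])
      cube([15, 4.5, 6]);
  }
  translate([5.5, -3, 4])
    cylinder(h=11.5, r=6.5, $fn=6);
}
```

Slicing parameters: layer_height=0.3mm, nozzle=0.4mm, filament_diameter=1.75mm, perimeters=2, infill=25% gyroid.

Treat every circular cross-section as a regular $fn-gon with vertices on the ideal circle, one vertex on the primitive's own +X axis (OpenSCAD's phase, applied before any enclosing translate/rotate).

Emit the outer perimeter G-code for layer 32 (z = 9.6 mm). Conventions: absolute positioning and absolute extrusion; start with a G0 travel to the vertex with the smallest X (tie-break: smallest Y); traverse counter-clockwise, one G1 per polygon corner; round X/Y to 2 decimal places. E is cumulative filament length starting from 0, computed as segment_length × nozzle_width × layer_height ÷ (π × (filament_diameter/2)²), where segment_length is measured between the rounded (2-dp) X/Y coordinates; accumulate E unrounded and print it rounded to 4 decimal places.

G0 X-4.00 Y1.50 Z9.60
G1 X0.00 Y1.50 E0.1996
G1 X0.00 Y0.00 E0.2744
G1 X0.73 Y0.00 E0.3108
G1 X2.25 Y2.63 E0.4624
G1 X8.75 Y2.63 E0.7867
G1 X10.27 Y0.00 E0.9382
G1 X30.00 Y0.00 E1.9225
G1 X30.00 Y14.00 E2.6210
G1 X0.00 Y14.00 E4.1177
G1 X0.00 Y6.00 E4.5168
G1 X-4.00 Y6.00 E4.7164
G1 X-4.00 Y1.50 E4.9409

At z = 9.6 mm: the cube is present — its section is the full 30×14 rectangle; the 15×4.5 cube at (-4, 1.5) contributes its full rectangle; Merging all regions: the regions partially overlap (shared area 49.50 mm²), so overlapping operands fuse into one piece — 1 connected region; the cylinder at (5.5, -3): section is a regular 6-gon, circumradius r=6.5; Taking the first minus the rest: starting from the result so far, the r=6.5 cylinder at (5.5, -3) partially overlaps it — only the 21.08 mm² overlap (of its 109.77 mm²) is removed, clipping the outline — 1 connected region. The outline is a single polygon with 12 vertices. Extrusion per mm of travel: 0.4 × 0.3 / (π × 0.875²) = 0.049890. Accumulating E over each segment gives final E = 4.9409.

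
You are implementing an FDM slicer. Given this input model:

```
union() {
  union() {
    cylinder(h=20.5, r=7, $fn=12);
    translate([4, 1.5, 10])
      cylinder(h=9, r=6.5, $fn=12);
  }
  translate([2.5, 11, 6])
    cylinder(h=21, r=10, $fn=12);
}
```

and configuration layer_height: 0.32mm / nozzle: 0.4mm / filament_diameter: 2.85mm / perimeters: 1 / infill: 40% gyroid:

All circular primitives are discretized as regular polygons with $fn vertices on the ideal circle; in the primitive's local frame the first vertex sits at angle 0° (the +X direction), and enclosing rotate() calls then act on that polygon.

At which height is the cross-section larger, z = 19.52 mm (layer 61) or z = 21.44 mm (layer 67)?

Layer 61 (z = 19.52): the r=7 cylinder contributes a regular 12-gon of circumradius 7 (area = (12/2)·7.000²·sin(360°/12) = 147.00 mm²); the cylinder at (4, 1.5) does not reach this height (z outside [10, 19]); Taking the union: only the r=7 cylinder is present, so the union is just that shape — area = 147.00 mm²; the cylinder at (2.5, 11): section is a regular 12-gon, circumradius r=10 (area = (12/2)·10.000²·sin(360°/12) = 300.00 mm²); Taking the union: the regions partially overlap — summed areas 447.00 mm² minus the doubly-counted overlap 43.67 mm² gives 403.33 mm² — area = 403.33 mm². So its area = 403.33 mm². Layer 67 (z = 21.44): the cylinder is not intersected at this z (z outside [0, 20.5]); the cylinder at (4, 1.5) does not reach this height (z outside [10, 19]); Combining (union): nothing is present at this height; the cylinder at (2.5, 11): section is a regular 12-gon, circumradius r=10 (area = (12/2)·10.000²·sin(360°/12) = 300.00 mm²); Combining (union): only the r=10 cylinder at (2.5, 11) is present, so the union is just that shape — area = 300.00 mm². So its area = 300.00 mm². Layer 61 is larger (403.33 vs 300.00 mm²).

layer 61 (z = 19.52 mm)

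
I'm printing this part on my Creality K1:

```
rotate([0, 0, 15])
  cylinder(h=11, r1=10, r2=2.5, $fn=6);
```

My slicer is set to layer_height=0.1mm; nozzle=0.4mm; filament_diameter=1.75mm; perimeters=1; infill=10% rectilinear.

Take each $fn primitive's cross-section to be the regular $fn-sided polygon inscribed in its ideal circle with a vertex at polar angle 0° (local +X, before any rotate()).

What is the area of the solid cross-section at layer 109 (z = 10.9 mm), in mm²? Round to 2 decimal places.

At z = 10.9 mm: the cone (r1=10→r2=2.5) has section circumradius 2.568 here — a regular 6-gon (area = (6/2)·2.568²·sin(360°/6) = 17.14 mm²); (whole slice rotated 15° about Z — lengths, areas and connectivity unchanged). Overall, the cross-section is a single solid region. Net area = 17.14 mm².

17.14 mm²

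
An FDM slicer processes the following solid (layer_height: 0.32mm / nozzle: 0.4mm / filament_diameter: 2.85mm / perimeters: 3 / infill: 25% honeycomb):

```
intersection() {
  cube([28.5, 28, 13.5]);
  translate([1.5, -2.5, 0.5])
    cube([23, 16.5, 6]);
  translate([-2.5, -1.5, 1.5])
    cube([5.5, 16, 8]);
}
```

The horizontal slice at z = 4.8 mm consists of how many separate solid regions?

1

At z = 4.8 mm: the 28.5×28 cube contributes its full rectangle; the cube at (1.5, -2.5) (footprint 23×16.5) is included at this height; the cube at (-2.5, -1.5) is present — its section is the full 5.5×16 rectangle; After intersecting: the 23×16.5 cube at (1.5, -2.5) partially overlaps the 28.5×28 cube; clipping to the common part keeps 322.00 mm²; the 5.5×16 cube at (-2.5, -1.5) partially overlaps the running intersection; clipping to the common part keeps 21.00 mm² — 1 connected region. The result has 1 disconnected region.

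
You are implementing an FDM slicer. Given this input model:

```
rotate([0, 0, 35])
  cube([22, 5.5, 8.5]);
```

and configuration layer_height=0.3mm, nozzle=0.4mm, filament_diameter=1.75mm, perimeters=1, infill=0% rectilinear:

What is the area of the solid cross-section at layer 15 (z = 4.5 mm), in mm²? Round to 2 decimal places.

At z = 4.5 mm: the 22×5.5 cube contributes its full rectangle (area 121.00 mm²); (rotated 35° about Z; rotation is an isometry so areas/perimeters/island counts are preserved). Overall, the cross-section is a single solid region. Net area = 121.00 mm².

121.00 mm²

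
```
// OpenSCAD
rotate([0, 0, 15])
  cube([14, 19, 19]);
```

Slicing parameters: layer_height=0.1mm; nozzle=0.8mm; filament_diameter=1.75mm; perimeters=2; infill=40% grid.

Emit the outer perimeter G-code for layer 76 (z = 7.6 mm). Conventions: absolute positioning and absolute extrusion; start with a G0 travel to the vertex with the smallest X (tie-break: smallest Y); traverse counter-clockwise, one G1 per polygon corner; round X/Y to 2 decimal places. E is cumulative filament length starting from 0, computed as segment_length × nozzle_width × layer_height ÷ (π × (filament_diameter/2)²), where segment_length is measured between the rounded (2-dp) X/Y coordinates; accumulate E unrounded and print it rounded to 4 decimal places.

At z = 7.6 mm: the cube is present — its section is the full 14×19 rectangle; (whole slice rotated 15° about Z — lengths, areas and connectivity unchanged). The outline is a single polygon with 4 vertices. Extrusion per mm of travel: 0.8 × 0.1 / (π × 0.875²) = 0.033260. Accumulating E over each segment gives final E = 2.1954.

G0 X-4.92 Y18.35 Z7.60
G1 X0.00 Y0.00 E0.6319
G1 X13.52 Y3.62 E1.0974
G1 X8.61 Y21.98 E1.7295
G1 X-4.92 Y18.35 E2.1954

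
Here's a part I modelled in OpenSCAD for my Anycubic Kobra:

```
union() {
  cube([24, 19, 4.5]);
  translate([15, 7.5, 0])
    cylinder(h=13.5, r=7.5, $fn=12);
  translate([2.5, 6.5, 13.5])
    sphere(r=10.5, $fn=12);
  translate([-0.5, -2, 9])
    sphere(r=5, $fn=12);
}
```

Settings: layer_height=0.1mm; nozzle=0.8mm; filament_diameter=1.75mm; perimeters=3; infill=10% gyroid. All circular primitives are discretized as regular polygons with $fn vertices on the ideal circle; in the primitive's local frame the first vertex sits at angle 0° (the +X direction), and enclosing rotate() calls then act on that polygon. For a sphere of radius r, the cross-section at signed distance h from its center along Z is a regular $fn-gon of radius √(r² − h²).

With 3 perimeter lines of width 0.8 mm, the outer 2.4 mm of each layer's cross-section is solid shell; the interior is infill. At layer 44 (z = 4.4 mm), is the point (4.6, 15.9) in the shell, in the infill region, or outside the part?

At z = 4.4 mm: the 24×19 cube contributes its full rectangle; the r=7.5 cylinder at (15, 7.5) gives a regular 12-gon of circumradius 7.5 (constant along its height); the r=10.5 sphere at (2.5, 6.5) slices to a regular 12-gon of circumradius 5.238 (√(r²−h²) with h=9.1 from center); the r=5 sphere at (-0.5, -2) slices to a regular 12-gon of circumradius 1.960 (√(r²−h²) with h=4.6 from center); Combining (union): the regions partially overlap (shared area 234.43 mm²), so overlapping operands fuse into one piece — 2 connected regions. Overall, the cross-section has 2 separate islands. The nearest boundary edge runs (0.00, 19.00)→(24.00, 19.00); distance from the point to it = 3.10 mm. (Shell/infill is judged within the island containing the point — the largest one.) The point is inside the cross-section and 3.10 mm from the nearest boundary — more than the 2.4 mm shell width (3 × 0.8), so it's in the infill interior.

infill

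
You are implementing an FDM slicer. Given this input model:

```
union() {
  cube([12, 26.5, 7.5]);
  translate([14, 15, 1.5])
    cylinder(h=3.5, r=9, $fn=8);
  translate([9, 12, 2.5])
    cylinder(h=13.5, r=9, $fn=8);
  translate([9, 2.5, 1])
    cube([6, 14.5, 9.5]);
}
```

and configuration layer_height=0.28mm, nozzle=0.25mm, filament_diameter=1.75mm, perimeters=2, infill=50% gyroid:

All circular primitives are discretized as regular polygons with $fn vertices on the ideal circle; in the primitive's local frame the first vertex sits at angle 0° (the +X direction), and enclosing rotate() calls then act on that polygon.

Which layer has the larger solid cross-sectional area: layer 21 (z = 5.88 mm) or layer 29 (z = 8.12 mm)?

layer 21 (z = 5.88 mm)

Layer 21 (z = 5.88): the cube is present — its section is the full 12×26.5 rectangle (area 318.00 mm²); the cylinder at (14, 15) does not reach this height (z outside [1.5, 5]); the r=9 cylinder at (9, 12) gives a regular 8-gon of circumradius 9 (constant along its height) (area = (8/2)·9.000²·sin(360°/8) = 229.10 mm²); the cube at (9, 2.5) (footprint 6×14.5) is included at this height (area 87.00 mm²); Taking the union: the regions partially overlap — summed areas 634.10 mm² minus the doubly-counted overlap 244.73 mm² gives 389.37 mm² — area = 389.37 mm². So its area = 389.37 mm². Layer 29 (z = 8.12): the cube is absent (z outside [0, 7.5]); the cylinder at (14, 15) is absent (z outside [1.5, 5]); the cylinder at (9, 12): section is a regular 8-gon, circumradius r=9 (area = (8/2)·9.000²·sin(360°/8) = 229.10 mm²); the cube at (9, 2.5) is present — its section is the full 6×14.5 rectangle (area 87.00 mm²); Combining (union): the regions partially overlap — summed areas 316.10 mm² minus the doubly-counted overlap 76.54 mm² gives 239.56 mm² — area = 239.56 mm². So its area = 239.56 mm². Layer 21 is larger (389.37 vs 239.56 mm²).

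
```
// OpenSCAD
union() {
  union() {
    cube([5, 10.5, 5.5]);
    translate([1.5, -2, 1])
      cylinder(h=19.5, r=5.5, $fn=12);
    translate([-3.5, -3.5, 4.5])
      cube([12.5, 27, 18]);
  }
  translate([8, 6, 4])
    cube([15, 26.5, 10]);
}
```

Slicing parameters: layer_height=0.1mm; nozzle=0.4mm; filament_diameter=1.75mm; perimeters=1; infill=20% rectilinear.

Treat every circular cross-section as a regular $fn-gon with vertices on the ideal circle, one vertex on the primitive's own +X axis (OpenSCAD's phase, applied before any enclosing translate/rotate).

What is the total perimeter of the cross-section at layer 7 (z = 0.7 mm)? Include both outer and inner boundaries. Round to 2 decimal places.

31.00 mm

At z = 0.7 mm: the cube (footprint 5×10.5) is included at this height (perimeter 31.00 mm); the cylinder at (1.5, -2) does not reach this height (z outside [1, 20.5]); the cube at (-3.5, -3.5) is not intersected at this z (z outside [4.5, 22.5]); Combining (union): only the 5×10.5 cube is present, so the union is just that shape — boundary = 31.00 mm; the cube at (8, 6) is not intersected at this z (z outside [4, 14]); Merging all regions: only that combined region is present, so the union is just that shape — boundary = 31.00 mm. Overall, the cross-section is a single solid region. Total boundary length (outer) = 31.00 mm.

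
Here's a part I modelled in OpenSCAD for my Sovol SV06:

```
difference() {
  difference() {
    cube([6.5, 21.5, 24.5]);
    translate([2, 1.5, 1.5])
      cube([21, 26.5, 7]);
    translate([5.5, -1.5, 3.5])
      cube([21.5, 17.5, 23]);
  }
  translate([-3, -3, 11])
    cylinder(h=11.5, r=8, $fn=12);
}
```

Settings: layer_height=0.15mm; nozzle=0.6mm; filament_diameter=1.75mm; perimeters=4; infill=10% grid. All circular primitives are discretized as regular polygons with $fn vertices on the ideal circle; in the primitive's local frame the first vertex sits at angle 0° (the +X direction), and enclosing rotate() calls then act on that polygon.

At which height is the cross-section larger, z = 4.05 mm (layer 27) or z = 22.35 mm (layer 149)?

Layer 27 (z = 4.05): the cube (footprint 6.5×21.5) is included at this height (area 139.75 mm²); the cube at (2, 1.5) (footprint 21×26.5) is included at this height (area 556.50 mm²); the 21.5×17.5 cube at (5.5, -1.5) contributes its full rectangle (area 376.25 mm²); Taking the first minus the rest: starting from the 6.5×21.5 cube (139.75 mm²), the 21×26.5 cube at (2, 1.5) partially overlaps it — only the 90.00 mm² overlap (of its 556.50 mm²) is removed, clipping the outline; the 21.5×17.5 cube at (5.5, -1.5) partially overlaps it — only the 1.50 mm² overlap (of its 376.25 mm²) is removed, clipping the outline — area = 48.25 mm²; the cylinder at (-3, -3) is absent (z outside [11, 22.5]); After the difference (first − rest): none of the subtracted shapes is present at this height, so that combined region is unchanged — area = 48.25 mm². So its area = 48.25 mm². Layer 149 (z = 22.35): the cube (footprint 6.5×21.5) is included at this height (area 139.75 mm²); the cube at (2, 1.5) is absent (z outside [1.5, 8.5]); the 21.5×17.5 cube at (5.5, -1.5) contributes its full rectangle (area 376.25 mm²); Taking the first minus the rest: starting from the 6.5×21.5 cube (139.75 mm²), the 21.5×17.5 cube at (5.5, -1.5) partially overlaps it — only the 16.00 mm² overlap (of its 376.25 mm²) is removed, clipping the outline — area = 123.75 mm²; the r=8 cylinder at (-3, -3) contributes a regular 12-gon of circumradius 8 (area = (12/2)·8.000²·sin(360°/12) = 192.00 mm²); Subtracting the remaining from the first: starting from that combined region (123.75 mm²), the r=8 cylinder at (-3, -3) partially overlaps it — only the 11.41 mm² overlap (of its 192.00 mm²) is removed, clipping the outline — area = 112.34 mm². So its area = 112.34 mm². Layer 149 is larger (112.34 vs 48.25 mm²).

layer 149 (z = 22.35 mm)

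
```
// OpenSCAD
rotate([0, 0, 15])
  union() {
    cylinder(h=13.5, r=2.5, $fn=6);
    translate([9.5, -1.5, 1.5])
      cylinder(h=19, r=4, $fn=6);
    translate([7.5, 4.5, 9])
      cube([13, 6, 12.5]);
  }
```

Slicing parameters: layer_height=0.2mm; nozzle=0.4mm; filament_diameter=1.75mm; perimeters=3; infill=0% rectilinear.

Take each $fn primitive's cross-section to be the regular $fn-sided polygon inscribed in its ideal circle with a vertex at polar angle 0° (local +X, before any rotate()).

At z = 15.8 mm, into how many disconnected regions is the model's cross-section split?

At z = 15.8 mm: the cylinder does not reach this height (z outside [0, 13.5]); the r=4 cylinder at (9.5, -1.5) gives a regular 6-gon of circumradius 4 (constant along its height); the 13×6 cube at (7.5, 4.5) contributes its full rectangle; Combining (union): the 2 present regions are separate (no shared area or edge), so areas and boundary lengths simply add and each stays a separate island — 2 connected regions; (rotated 15° about Z; rotation is an isometry so areas/perimeters/island counts are preserved). The result has 2 disconnected regions.

2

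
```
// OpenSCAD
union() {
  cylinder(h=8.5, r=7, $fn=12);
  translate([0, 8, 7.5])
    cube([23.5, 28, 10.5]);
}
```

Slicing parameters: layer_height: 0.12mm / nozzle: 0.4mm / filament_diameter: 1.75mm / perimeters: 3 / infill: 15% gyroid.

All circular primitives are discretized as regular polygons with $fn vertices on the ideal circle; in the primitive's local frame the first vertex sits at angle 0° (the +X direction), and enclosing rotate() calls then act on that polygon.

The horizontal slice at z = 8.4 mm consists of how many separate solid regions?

At z = 8.4 mm: the r=7 cylinder gives a regular 12-gon of circumradius 7 (constant along its height); the 23.5×28 cube at (0, 8) contributes its full rectangle; Merging all regions: the 2 present regions are separate (no shared area or edge), so areas and boundary lengths simply add and each stays a separate island — 2 connected regions. The result has 2 disconnected regions.

2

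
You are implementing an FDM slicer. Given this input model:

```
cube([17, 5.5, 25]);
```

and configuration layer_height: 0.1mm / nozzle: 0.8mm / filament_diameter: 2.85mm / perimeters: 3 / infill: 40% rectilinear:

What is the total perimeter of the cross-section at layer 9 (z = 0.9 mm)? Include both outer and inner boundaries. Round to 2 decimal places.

At z = 0.9 mm: the 17×5.5 cube contributes its full rectangle (perimeter 45.00 mm). Overall, the cross-section is a single solid region. Total boundary length (outer) = 45.00 mm.

45.00 mm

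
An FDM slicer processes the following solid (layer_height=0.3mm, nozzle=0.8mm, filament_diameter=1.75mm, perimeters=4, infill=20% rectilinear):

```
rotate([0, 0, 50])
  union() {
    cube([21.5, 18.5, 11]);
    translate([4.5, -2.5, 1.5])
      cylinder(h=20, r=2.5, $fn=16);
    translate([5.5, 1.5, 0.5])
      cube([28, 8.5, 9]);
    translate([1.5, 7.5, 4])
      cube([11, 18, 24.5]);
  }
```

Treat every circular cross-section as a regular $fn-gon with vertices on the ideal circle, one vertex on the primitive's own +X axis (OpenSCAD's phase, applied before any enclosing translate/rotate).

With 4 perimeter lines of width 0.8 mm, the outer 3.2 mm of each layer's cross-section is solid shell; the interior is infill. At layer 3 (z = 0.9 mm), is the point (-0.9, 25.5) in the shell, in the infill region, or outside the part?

At z = 0.9 mm: the 21.5×18.5 cube contributes its full rectangle; the cylinder at (4.5, -2.5) is absent (z outside [1.5, 21.5]); the cube at (5.5, 1.5) is present — its section is the full 28×8.5 rectangle; the cube at (1.5, 7.5) is absent (z outside [4, 28.5]); Combining (union): the regions partially overlap (shared area 136.00 mm²), so overlapping operands fuse into one piece — 1 connected region; (whole slice rotated 50° about Z — lengths, areas and connectivity unchanged). Overall, the cross-section is a single solid region. Undo the 50° rotation: the query point maps to (18.956, 17.081) in the un-rotated model frame. The nearest boundary edge runs (0.00, 18.50)→(21.50, 18.50); distance from the point to it = 1.42 mm. The point is inside the cross-section, 1.42 mm from the nearest boundary — within the 3.2 mm shell band (4 × 0.8).

shell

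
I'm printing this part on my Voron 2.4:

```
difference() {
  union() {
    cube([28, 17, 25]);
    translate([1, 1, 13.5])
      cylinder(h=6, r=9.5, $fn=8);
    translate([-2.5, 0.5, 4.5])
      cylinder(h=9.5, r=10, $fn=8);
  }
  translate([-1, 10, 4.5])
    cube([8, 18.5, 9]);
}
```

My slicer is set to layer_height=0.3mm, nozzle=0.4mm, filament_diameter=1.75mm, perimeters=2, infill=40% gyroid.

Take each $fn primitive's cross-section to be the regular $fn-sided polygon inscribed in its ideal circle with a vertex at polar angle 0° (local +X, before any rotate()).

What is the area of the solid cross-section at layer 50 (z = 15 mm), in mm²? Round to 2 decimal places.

At z = 15 mm: the 28×17 cube contributes its full rectangle (area 476.00 mm²); the r=9.5 cylinder at (1, 1) gives a regular 8-gon of circumradius 9.5 (constant along its height) (area = (8/2)·9.500²·sin(360°/8) = 255.27 mm²); the cylinder at (-2.5, 0.5) is not intersected at this z (z outside [4.5, 14]); Taking the union: the regions partially overlap — summed areas 731.27 mm² minus the doubly-counted overlap 83.40 mm² gives 647.86 mm² — area = 647.86 mm²; the cube at (-1, 10) is absent (z outside [4.5, 13.5]); Taking the first minus the rest: none of the subtracted shapes is present at this height, so that combined region is unchanged — area = 647.86 mm². Overall, the cross-section is a single solid region. Net area = 647.86 mm².

647.86 mm²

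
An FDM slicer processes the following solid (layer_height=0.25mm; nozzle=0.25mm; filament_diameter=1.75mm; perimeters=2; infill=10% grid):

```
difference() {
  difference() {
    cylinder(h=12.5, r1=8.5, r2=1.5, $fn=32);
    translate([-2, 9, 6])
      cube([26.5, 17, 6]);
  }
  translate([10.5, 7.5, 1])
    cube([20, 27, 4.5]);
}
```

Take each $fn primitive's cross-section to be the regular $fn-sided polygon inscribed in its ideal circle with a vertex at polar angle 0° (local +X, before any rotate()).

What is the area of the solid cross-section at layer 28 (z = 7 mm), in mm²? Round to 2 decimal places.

At z = 7 mm: the cone (r1=8.5→r2=1.5) has section circumradius 4.580 here — a regular 32-gon (area = (32/2)·4.580²·sin(360°/32) = 65.48 mm²); the cube at (-2, 9) (footprint 26.5×17) is included at this height (area 450.50 mm²); After the difference (first − rest): starting from the cone (65.48 mm²), the 26.5×17 cube at (-2, 9) misses the remaining region (no effect) — area = 65.48 mm²; the cube at (10.5, 7.5) does not reach this height (z outside [1, 5.5]); After the difference (first − rest): none of the subtracted shapes is present at this height, so the result so far is unchanged — area = 65.48 mm². Overall, the cross-section is a single solid region. Net area = 65.48 mm².

65.48 mm²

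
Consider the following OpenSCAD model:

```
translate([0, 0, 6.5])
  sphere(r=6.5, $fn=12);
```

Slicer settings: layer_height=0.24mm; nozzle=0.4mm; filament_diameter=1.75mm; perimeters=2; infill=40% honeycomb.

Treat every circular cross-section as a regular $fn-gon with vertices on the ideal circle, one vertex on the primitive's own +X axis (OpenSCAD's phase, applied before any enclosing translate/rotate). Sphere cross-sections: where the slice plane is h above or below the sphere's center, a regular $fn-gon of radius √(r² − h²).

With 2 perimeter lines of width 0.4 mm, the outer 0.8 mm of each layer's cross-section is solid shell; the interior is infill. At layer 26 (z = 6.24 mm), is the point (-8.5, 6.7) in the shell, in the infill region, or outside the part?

At z = 6.24 mm: the sphere: section is a regular 12-gon, circumradius = √(r²−h²) = √(6.5²−0.26²) = 6.495. Overall, the cross-section is a single solid region. The nearest boundary edge runs (-3.25, 5.62)→(-5.62, 3.25); distance from the point to it = 4.47 mm. The point is not inside any of the regions above, so it lies outside the cross-section (4.47 mm from the nearest boundary).

outside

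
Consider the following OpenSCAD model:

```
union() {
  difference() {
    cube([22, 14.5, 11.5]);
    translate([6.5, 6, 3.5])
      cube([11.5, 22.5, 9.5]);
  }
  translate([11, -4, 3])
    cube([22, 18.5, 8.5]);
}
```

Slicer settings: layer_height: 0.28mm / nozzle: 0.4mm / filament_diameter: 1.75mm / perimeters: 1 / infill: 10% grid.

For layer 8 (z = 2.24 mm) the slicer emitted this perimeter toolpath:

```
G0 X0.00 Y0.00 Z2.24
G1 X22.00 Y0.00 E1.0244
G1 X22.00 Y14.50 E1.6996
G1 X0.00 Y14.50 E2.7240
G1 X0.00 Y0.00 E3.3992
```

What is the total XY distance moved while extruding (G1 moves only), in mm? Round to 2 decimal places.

Sum the Euclidean lengths of each G1 segment: total = 73.00 mm.

73.00 mm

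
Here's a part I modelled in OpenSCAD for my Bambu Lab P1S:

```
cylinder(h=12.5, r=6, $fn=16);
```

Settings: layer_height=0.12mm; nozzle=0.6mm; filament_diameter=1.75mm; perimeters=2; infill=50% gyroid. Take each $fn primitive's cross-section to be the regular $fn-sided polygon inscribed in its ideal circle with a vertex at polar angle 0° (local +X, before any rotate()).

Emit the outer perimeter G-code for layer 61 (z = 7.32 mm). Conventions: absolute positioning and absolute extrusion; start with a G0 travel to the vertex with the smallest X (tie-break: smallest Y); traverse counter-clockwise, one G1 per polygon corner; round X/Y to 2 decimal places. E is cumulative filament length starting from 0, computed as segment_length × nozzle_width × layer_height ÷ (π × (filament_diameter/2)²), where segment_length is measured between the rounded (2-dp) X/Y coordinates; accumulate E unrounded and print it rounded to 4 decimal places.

At z = 7.32 mm: the cylinder: section is a regular 16-gon, circumradius r=6. The outline is a single polygon with 16 vertices. Extrusion per mm of travel: 0.6 × 0.12 / (π × 0.875²) = 0.029934. Accumulating E over each segment gives final E = 1.1209.

G0 X-6.00 Y0.00 Z7.32
G1 X-5.54 Y-2.30 E0.0702
G1 X-4.24 Y-4.24 E0.1401
G1 X-2.30 Y-5.54 E0.2100
G1 X0.00 Y-6.00 E0.2802
G1 X2.30 Y-5.54 E0.3504
G1 X4.24 Y-4.24 E0.4204
G1 X5.54 Y-2.30 E0.4903
G1 X6.00 Y0.00 E0.5605
G1 X5.54 Y2.30 E0.6307
G1 X4.24 Y4.24 E0.7006
G1 X2.30 Y5.54 E0.7705
G1 X0.00 Y6.00 E0.8407
G1 X-2.30 Y5.54 E0.9109
G1 X-4.24 Y4.24 E0.9808
G1 X-5.54 Y2.30 E1.0507
G1 X-6.00 Y0.00 E1.1209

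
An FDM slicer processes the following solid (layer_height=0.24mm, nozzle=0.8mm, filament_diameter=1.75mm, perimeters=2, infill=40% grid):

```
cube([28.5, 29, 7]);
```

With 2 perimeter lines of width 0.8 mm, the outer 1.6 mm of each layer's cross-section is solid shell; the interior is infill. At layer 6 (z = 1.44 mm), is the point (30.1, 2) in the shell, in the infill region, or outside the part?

outside

At z = 1.44 mm: the cube is present — its section is the full 28.5×29 rectangle. Overall, the cross-section is a single solid region. The nearest boundary edge runs (28.50, 0.00)→(28.50, 29.00); distance from the point to it = 1.60 mm. The point is not inside any of the regions above, so it lies outside the cross-section (1.60 mm from the nearest boundary).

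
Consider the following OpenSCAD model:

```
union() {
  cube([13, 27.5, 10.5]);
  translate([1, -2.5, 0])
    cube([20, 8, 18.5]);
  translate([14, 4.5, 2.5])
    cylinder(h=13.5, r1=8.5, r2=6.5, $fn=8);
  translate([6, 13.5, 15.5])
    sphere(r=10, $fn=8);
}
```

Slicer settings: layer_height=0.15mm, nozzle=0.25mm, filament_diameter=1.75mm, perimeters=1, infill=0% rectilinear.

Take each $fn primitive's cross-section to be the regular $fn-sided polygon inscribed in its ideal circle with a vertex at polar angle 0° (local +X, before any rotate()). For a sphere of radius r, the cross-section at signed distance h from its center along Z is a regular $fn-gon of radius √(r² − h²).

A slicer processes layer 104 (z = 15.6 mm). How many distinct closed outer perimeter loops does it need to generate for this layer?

1

At z = 15.6 mm: the cube does not reach this height (z outside [0, 10.5]); the cube at (1, -2.5) (footprint 20×8) is included at this height; the cone at (14, 4.5) contributes a regular 8-gon of circumradius 6.559 (interpolated between r1=8.5 and r2=6.5 at t=0.970); the sphere at (6, 13.5): section is a regular 8-gon, circumradius = √(r²−h²) = √(10²−0.1²) = 9.999; Taking the union: the regions partially overlap (shared area 105.33 mm²), so overlapping operands fuse into one piece — 1 connected region. The result has 1 disconnected region.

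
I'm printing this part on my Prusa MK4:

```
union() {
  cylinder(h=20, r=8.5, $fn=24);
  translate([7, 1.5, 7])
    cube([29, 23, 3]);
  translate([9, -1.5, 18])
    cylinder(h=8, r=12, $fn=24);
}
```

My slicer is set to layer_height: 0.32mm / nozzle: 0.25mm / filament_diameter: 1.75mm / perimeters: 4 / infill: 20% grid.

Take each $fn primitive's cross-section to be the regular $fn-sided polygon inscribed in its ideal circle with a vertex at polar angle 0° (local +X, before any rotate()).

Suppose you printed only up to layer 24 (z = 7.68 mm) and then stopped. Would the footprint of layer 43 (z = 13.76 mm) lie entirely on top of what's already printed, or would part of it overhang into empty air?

Compare the two slices. At z = 7.68: the cylinder: section is a regular 24-gon, circumradius r=8.5 (area = (24/2)·8.500²·sin(360°/24) = 224.40 mm²); the 29×23 cube at (7, 1.5) contributes its full rectangle (area 667.00 mm²); the cylinder at (9, -1.5) does not reach this height (z outside [18, 26]); Taking the union: the regions partially overlap — summed areas 891.40 mm² minus the doubly-counted overlap 2.58 mm² gives 888.82 mm² — area = 888.82 mm². At z = 13.76: the cylinder: section is a regular 24-gon, circumradius r=8.5 (area = (24/2)·8.500²·sin(360°/24) = 224.40 mm²); the cube at (7, 1.5) does not reach this height (z outside [7, 10]); the cylinder at (9, -1.5) is not intersected at this z (z outside [18, 26]); Combining (union): only the r=8.5 cylinder is present, so the union is just that shape — area = 224.40 mm². Checking containment: the cross-section at z = 13.76 is a subset of the cross-section at z = 7.68.

entirely on top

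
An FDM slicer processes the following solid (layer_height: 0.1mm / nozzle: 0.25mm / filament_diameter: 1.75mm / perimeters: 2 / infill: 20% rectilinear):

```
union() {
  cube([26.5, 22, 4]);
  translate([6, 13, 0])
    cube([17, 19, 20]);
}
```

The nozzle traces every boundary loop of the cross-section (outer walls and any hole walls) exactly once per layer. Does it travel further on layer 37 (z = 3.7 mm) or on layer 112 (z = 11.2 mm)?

layer 37 (z = 3.7 mm)

Layer 37 (z = 3.7): the cube (footprint 26.5×22) is included at this height (perimeter 97.00 mm); the 17×19 cube at (6, 13) contributes its full rectangle (perimeter 72.00 mm); Combining (union): the regions partially overlap (shared area 153.00 mm²), so the edge portions inside another operand are dropped and the merged outline is re-measured after clipping — boundary = 117.00 mm. So its perimeter = 117.00 mm. Layer 112 (z = 11.2): the cube is not intersected at this z (z outside [0, 4]); the 17×19 cube at (6, 13) contributes its full rectangle (perimeter 72.00 mm); Taking the union: only the 17×19 cube at (6, 13) is present, so the union is just that shape — boundary = 72.00 mm. So its perimeter = 72.00 mm. Layer 37 is larger (117.00 vs 72.00 mm).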